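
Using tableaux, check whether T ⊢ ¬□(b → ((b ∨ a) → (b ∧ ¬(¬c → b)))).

Invalid (countermodel exists)

Tableau for the negation □(b → ((b ∨ a) → (b ∧ ¬(¬c → b)))):
1. □(b → ((b ∨ a) → (b ∧ ¬(¬c → b)))), u
2. b → ((b ∨ a) → (b ∧ ¬(¬c → b))), u   [□-rule on 1 via uRu]
3. (b ∨ a) → (b ∧ ¬(¬c → b)), u   [→-rule on 2 (branches; this branch)]
4. ¬(b ∨ a), u   [→-rule on 3 (branches; this branch)]
5. ¬b, u   [¬∨-rule on 4]
6. ¬a, u   [¬∨-rule on 4]
Accessibility: uRu
The negation has an open branch (countermodel exists).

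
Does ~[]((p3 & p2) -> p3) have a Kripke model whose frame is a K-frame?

Unsatisfiable

1. ~[]((p3 & p2) -> p3), u
2. ~((p3 & p2) -> p3), v
3. p3 & p2, v
4. ~p3, v
5. p3, v
6. p2, v
Accessibility: uRv
Branch closes: p3 and ~p3 both at v.
Every branch closes; the branch above is one of them.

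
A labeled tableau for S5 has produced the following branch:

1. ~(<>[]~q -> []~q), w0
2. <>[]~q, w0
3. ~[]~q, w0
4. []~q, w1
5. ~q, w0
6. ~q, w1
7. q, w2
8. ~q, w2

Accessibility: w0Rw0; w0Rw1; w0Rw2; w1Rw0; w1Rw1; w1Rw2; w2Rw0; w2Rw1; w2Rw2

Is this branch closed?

Both q and ~q appear at w2.

Yes, closed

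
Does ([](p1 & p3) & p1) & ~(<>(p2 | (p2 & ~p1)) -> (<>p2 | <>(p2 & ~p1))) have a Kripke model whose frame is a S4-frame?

No, unsatisfiable

1. ([](p1 & p3) & p1) & ~(<>(p2 | (p2 & ~p1)) -> (<>p2 | <>(p2 & ~p1))), w0
2. [](p1 & p3) & p1, w0   [&-rule on 1]
3. ~(<>(p2 | (p2 & ~p1)) -> (<>p2 | <>(p2 & ~p1))), w0   [&-rule on 1]
4. [](p1 & p3), w0   [&-rule on 2]
5. p1, w0   [&-rule on 2]
6. <>(p2 | (p2 & ~p1)), w0   [~->-rule on 3]
7. ~(<>p2 | <>(p2 & ~p1)), w0   [~->-rule on 3]
8. ~<>p2, w0   [~|-rule on 7]
9. ~<>(p2 & ~p1), w0   [~|-rule on 7]
10. p1 & p3, w0   [[]-rule on 4 via w0Rw0]
11. p3, w0   [&-rule on 10]
12. ~p2, w0   [~<>-rule on 8 via w0Rw0]
13. ~(p2 & ~p1), w0   [~<>-rule on 9 via w0Rw0]
14. p2 | (p2 & ~p1), w1   [<>-rule on 6: fresh world w1, w0Rw1]
15. p1 & p3, w1   [[]-rule on 4 via w0Rw1]
16. p1, w1   [&-rule on 15]
17. p3, w1   [&-rule on 15]
18. ~p2, w1   [~<>-rule on 8 via w0Rw1]
19. ~(p2 & ~p1), w1   [~<>-rule on 9 via w0Rw1]
20. p2 & ~p1, w1   [|-rule on 14 (branches; this branch)]
21. p2, w1   [&-rule on 20]
22. ~p1, w1   [&-rule on 20]
Accessibility: w0Rw0, w0Rw1, w1Rw1
Branch closes: p2 and ~p2 both at w1.
Every branch closes; the branch above is one of them.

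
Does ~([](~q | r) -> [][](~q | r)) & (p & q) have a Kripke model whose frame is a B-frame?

1. ~([](~q | r) -> [][](~q | r)) & (p & q), u
2. ~([](~q | r) -> [][](~q | r)), u
3. p & q, u
4. [](~q | r), u
5. ~[][](~q | r), u
6. p, u
7. q, u
8. ~q | r, u
9. r, u
10. ~[](~q | r), v
11. ~q | r, v
12. r, v
13. ~(~q | r), w
14. q, w
15. ~r, w
Accessibility: uRu, uRv, vRu, vRv, vRw, wRv, wRw

Yes, satisfiable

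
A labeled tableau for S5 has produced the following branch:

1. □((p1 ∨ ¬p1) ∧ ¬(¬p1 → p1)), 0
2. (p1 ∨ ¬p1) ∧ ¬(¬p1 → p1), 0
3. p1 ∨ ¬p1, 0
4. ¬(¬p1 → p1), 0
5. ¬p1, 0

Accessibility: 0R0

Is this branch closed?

Not closed

There is no literal clash: for every atom and world, at most one sign appears.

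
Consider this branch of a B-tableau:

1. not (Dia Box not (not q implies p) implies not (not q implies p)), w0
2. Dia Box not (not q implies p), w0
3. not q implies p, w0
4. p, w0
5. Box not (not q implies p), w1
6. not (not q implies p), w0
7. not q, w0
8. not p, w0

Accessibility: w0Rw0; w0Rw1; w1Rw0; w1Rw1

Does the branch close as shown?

Yes, closed

Both p and not p appear at w0.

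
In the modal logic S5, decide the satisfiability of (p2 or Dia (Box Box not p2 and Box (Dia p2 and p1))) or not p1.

Yes, satisfiable

1. (p2 or Dia (Box Box not p2 and Box (Dia p2 and p1))) or not p1, 0
2. not p1, 0
Accessibility: 0R0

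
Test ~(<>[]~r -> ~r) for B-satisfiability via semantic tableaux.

Unsatisfiable (every branch closes)

1. ~(<>[]~r -> ~r), w0
2. <>[]~r, w0
3. r, w0
4. []~r, w1
5. ~r, w0
Accessibility: w0Rw0, w0Rw1, w1Rw0, w1Rw1
Branch closes: r and ~r both at w0.
(One branch shown.) All branches close.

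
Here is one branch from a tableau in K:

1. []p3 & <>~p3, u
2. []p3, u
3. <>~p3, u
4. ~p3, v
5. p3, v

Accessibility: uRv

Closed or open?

Both p3 and ~p3 appear at v.

Yes, closed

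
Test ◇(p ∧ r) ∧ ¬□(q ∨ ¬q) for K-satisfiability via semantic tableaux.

1. ◇(p ∧ r) ∧ ¬□(q ∨ ¬q), 0
2. ◇(p ∧ r), 0
3. ¬□(q ∨ ¬q), 0
4. p ∧ r, 1
5. p, 1
6. r, 1
7. ¬(q ∨ ¬q), 2
8. ¬q, 2
9. q, 2
Accessibility: 0R1, 0R2
Branch closes: q and ¬q both at 2.
Every branch closes; the branch above is one of them.

Unsatisfiable (every branch closes)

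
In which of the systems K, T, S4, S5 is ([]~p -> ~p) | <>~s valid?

T, S4, S5

T-tableau for the negation ~(([]~p -> ~p) | <>~s):
1. ~(([]~p -> ~p) | <>~s), w0
2. ~([]~p -> ~p), w0
3. ~<>~s, w0
4. []~p, w0
5. p, w0
6. s, w0
7. ~p, w0
Accessibility: w0Rw0
Branch closes: p and ~p both at w0.
Every branch closes (one shown): valid in T, hence also in S4, S5 (every theorem of T is a theorem of S4 and S5).
K-tableau for the negation ~(([]~p -> ~p) | <>~s):
1. ~(([]~p -> ~p) | <>~s), w0
2. ~([]~p -> ~p), w0
3. ~<>~s, w0
4. []~p, w0
5. p, w0
Complete open branch: countermodel on a K-frame, so not valid in K.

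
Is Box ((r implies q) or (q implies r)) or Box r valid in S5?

Tableau for the negation not (Box ((r implies q) or (q implies r)) or Box r):
1. not (Box ((r implies q) or (q implies r)) or Box r), 0
2. not Box ((r implies q) or (q implies r)), 0
3. not Box r, 0
4. not ((r implies q) or (q implies r)), 1
5. not (r implies q), 1
6. not (q implies r), 1
7. r, 1
8. not q, 1
9. q, 1
10. not r, 1
Accessibility: 0R0, 0R1, 1R0, 1R1
Branch closes: q and not q both at 1.
Every branch of the negation's tableau closes; the branch above is one of them.

Valid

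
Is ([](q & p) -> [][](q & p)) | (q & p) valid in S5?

Valid in S5

Tableau for the negation ~(([](q & p) -> [][](q & p)) | (q & p)):
1. ~(([](q & p) -> [][](q & p)) | (q & p)), 0
2. ~([](q & p) -> [][](q & p)), 0
3. ~(q & p), 0
4. [](q & p), 0
5. ~[][](q & p), 0
6. q & p, 0
7. q, 0
8. p, 0
9. ~p, 0
Accessibility: 0R0
Branch closes: p and ~p both at 0.
All branches of the negation close; one closing branch shown above.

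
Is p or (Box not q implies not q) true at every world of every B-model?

Tableau for the negation not (p or (Box not q implies not q)):
1. not (p or (Box not q implies not q)), w0
2. not p, w0
3. not (Box not q implies not q), w0
4. Box not q, w0
5. q, w0
6. not q, w0
Accessibility: w0Rw0
Branch closes: q and not q both at w0.
Every branch of the negation's tableau closes; the branch above is one of them.

Yes, valid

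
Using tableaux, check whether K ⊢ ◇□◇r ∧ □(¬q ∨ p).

Not valid

Tableau for the negation ¬(◇□◇r ∧ □(¬q ∨ p)):
1. ¬(◇□◇r ∧ □(¬q ∨ p)), w0
2. ¬□(¬q ∨ p), w0
3. ¬(¬q ∨ p), w1
4. q, w1
5. ¬p, w1
Accessibility: w0Rw1
The negation has an open branch (countermodel exists).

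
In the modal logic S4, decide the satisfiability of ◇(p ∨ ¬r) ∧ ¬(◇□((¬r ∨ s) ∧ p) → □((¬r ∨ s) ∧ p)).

1. ◇(p ∨ ¬r) ∧ ¬(◇□((¬r ∨ s) ∧ p) → □((¬r ∨ s) ∧ p)), w0
2. ◇(p ∨ ¬r), w0
3. ¬(◇□((¬r ∨ s) ∧ p) → □((¬r ∨ s) ∧ p)), w0
4. ◇□((¬r ∨ s) ∧ p), w0
5. ¬□((¬r ∨ s) ∧ p), w0
6. p ∨ ¬r, w1
7. ¬r, w1
8. □((¬r ∨ s) ∧ p), w2
9. (¬r ∨ s) ∧ p, w2
10. ¬r ∨ s, w2
11. p, w2
12. s, w2
13. ¬((¬r ∨ s) ∧ p), w3
14. ¬p, w3
Accessibility: w0Rw0, w0Rw1, w0Rw2, w0Rw3, w1Rw1, w2Rw2, w3Rw3

Yes, satisfiable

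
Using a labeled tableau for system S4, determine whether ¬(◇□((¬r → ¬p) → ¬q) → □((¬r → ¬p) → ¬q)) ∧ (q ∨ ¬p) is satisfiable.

Satisfiable (open branch found)

1. ¬(◇□((¬r → ¬p) → ¬q) → □((¬r → ¬p) → ¬q)) ∧ (q ∨ ¬p), 0
2. ¬(◇□((¬r → ¬p) → ¬q) → □((¬r → ¬p) → ¬q)), 0
3. q ∨ ¬p, 0
4. ◇□((¬r → ¬p) → ¬q), 0
5. ¬□((¬r → ¬p) → ¬q), 0
6. ¬p, 0
7. □((¬r → ¬p) → ¬q), 1
8. (¬r → ¬p) → ¬q, 1
9. ¬q, 1
10. ¬((¬r → ¬p) → ¬q), 2
11. ¬r → ¬p, 2
12. q, 2
13. ¬p, 2
Accessibility: 0R0, 0R1, 0R2, 1R1, 2R2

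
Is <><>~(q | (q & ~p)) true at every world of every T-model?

Not valid

Tableau for the negation ~<><>~(q | (q & ~p)):
1. ~<><>~(q | (q & ~p)), u
2. ~<>~(q | (q & ~p)), u
3. q | (q & ~p), u
4. q & ~p, u
5. q, u
6. ~p, u
Accessibility: uRu
The negation has an open branch (countermodel exists).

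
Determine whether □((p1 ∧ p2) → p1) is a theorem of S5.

Valid

Tableau for the negation ¬□((p1 ∧ p2) → p1):
1. ¬□((p1 ∧ p2) → p1), u
2. ¬((p1 ∧ p2) → p1), v   [¬□-rule on 1: fresh world v, uRv]
3. p1 ∧ p2, v   [¬→-rule on 2]
4. ¬p1, v   [¬→-rule on 2]
5. p1, v   [∧-rule on 3]
6. p2, v   [∧-rule on 3]
Accessibility: uRu, uRv, vRu, vRv
Branch closes: p1 and ¬p1 both at v.
Every branch of the negation's tableau closes; the branch above is one of them.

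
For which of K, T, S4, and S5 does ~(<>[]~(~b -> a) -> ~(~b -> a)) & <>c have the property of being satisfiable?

S4-tableau for the formula:
1. ~(<>[]~(~b -> a) -> ~(~b -> a)) & <>c, w0
2. ~(<>[]~(~b -> a) -> ~(~b -> a)), w0
3. <>c, w0
4. <>[]~(~b -> a), w0
5. ~b -> a, w0
6. a, w0
7. c, w1
8. []~(~b -> a), w2
9. ~(~b -> a), w2
10. ~b, w2
11. ~a, w2
Accessibility: w0Rw0, w0Rw1, w0Rw2, w1Rw1, w2Rw2
Complete open branch: satisfiable in S4, hence also in K, T (this S4-model is also a K-model and a T-model).
S5-tableau for the formula:
1. ~(<>[]~(~b -> a) -> ~(~b -> a)) & <>c, w0
2. ~(<>[]~(~b -> a) -> ~(~b -> a)), w0
3. <>c, w0
4. <>[]~(~b -> a), w0
5. ~b -> a, w0
6. a, w0
7. c, w1
8. []~(~b -> a), w2
9. ~(~b -> a), w0
10. ~b, w0
11. ~a, w0
Accessibility: w0Rw0, w0Rw1, w0Rw2, w1Rw0, w1Rw1, w1Rw2, w2Rw0, w2Rw1, w2Rw2
Branch closes: a and ~a both at w0.
Every branch closes (one shown): unsatisfiable in S5.

K, T, S4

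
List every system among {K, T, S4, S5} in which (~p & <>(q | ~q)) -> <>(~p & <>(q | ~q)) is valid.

K-tableau for the negation ~((~p & <>(q | ~q)) -> <>(~p & <>(q | ~q))):
1. ~((~p & <>(q | ~q)) -> <>(~p & <>(q | ~q))), u
2. ~p & <>(q | ~q), u   [~->-rule on 1]
3. ~<>(~p & <>(q | ~q)), u   [~->-rule on 1]
4. ~p, u   [&-rule on 2]
5. <>(q | ~q), u   [&-rule on 2]
6. q | ~q, v   [<>-rule on 5: fresh world v, uRv]
7. ~(~p & <>(q | ~q)), v   [~<>-rule on 3 via uRv]
8. ~q, v   [|-rule on 6 (branches; this branch)]
9. ~<>(q | ~q), v   [~&-rule on 7 (branches; this branch)]
Accessibility: uRv
Complete open branch: countermodel on a K-frame, so not valid in K.
T-tableau for the negation ~((~p & <>(q | ~q)) -> <>(~p & <>(q | ~q))):
1. ~((~p & <>(q | ~q)) -> <>(~p & <>(q | ~q))), u
2. ~p & <>(q | ~q), u   [~->-rule on 1]
3. ~<>(~p & <>(q | ~q)), u   [~->-rule on 1]
4. ~p, u   [&-rule on 2]
5. <>(q | ~q), u   [&-rule on 2]
6. ~(~p & <>(q | ~q)), u   [~<>-rule on 3 via uRu]
7. ~<>(q | ~q), u   [~&-rule on 6 (branches; this branch)]
8. ~(q | ~q), u   [~<>-rule on 7 via uRu]
9. ~q, u   [~|-rule on 8]
10. q, u   [~|-rule on 8]
Accessibility: uRu
Branch closes: q and ~q both at u.
Every branch closes (one shown): valid in T, hence also in S4, S5 (every theorem of T is a theorem of S4 and S5).

T, S4, S5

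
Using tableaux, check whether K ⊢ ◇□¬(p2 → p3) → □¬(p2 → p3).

Invalid (countermodel exists)

Tableau for the negation ¬(◇□¬(p2 → p3) → □¬(p2 → p3)):
1. ¬(◇□¬(p2 → p3) → □¬(p2 → p3)), 0
2. ◇□¬(p2 → p3), 0
3. ¬□¬(p2 → p3), 0
4. □¬(p2 → p3), 1
5. p2 → p3, 2
6. p3, 2
Accessibility: 0R1, 0R2
The negation has an open branch (countermodel exists).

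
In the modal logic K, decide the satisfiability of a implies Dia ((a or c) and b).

Satisfiable

1. a implies Dia ((a or c) and b), w0
2. Dia ((a or c) and b), w0
3. (a or c) and b, w1
4. a or c, w1
5. b, w1
6. c, w1
Accessibility: w0Rw1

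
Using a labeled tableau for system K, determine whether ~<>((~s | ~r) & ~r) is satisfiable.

Satisfiable

1. ~<>((~s | ~r) & ~r), w0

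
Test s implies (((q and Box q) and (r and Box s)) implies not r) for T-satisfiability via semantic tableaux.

1. s implies (((q and Box q) and (r and Box s)) implies not r), w0
2. ((q and Box q) and (r and Box s)) implies not r, w0
3. not r, w0
Accessibility: w0Rw0

Yes, satisfiable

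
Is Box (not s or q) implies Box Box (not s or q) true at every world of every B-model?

Tableau for the negation not (Box (not s or q) implies Box Box (not s or q)):
1. not (Box (not s or q) implies Box Box (not s or q)), 0
2. Box (not s or q), 0
3. not Box Box (not s or q), 0
4. not s or q, 0
5. q, 0
6. not Box (not s or q), 1
7. not s or q, 1
8. q, 1
9. not (not s or q), 2
10. s, 2
11. not q, 2
Accessibility: 0R0, 0R1, 1R0, 1R1, 1R2, 2R1, 2R2
The negation has an open branch (countermodel exists).

Not valid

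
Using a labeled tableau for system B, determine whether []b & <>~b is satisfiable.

1. []b & <>~b, 0
2. []b, 0
3. <>~b, 0
4. b, 0
5. ~b, 1
6. b, 1
Accessibility: 0R0, 0R1, 1R0, 1R1
Branch closes: b and ~b both at 1.
(One branch shown.) All branches close.

Unsatisfiable (every branch closes)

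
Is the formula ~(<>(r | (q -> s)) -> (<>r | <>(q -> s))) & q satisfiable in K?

Unsatisfiable (every branch closes)

1. ~(<>(r | (q -> s)) -> (<>r | <>(q -> s))) & q, w0
2. ~(<>(r | (q -> s)) -> (<>r | <>(q -> s))), w0   [&-rule on 1]
3. q, w0   [&-rule on 1]
4. <>(r | (q -> s)), w0   [~->-rule on 2]
5. ~(<>r | <>(q -> s)), w0   [~->-rule on 2]
6. ~<>r, w0   [~|-rule on 5]
7. ~<>(q -> s), w0   [~|-rule on 5]
8. r | (q -> s), w1   [<>-rule on 4: fresh world w1, w0Rw1]
9. ~r, w1   [~<>-rule on 6 via w0Rw1]
10. ~(q -> s), w1   [~<>-rule on 7 via w0Rw1]
11. q, w1   [~->-rule on 10]
12. ~s, w1   [~->-rule on 10]
13. q -> s, w1   [|-rule on 8 (branches; this branch)]
14. s, w1   [->-rule on 13 (branches; this branch)]
Accessibility: w0Rw1
Branch closes: s and ~s both at w1.
(One branch shown.) All branches close.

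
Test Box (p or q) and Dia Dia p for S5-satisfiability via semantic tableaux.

Yes, satisfiable

1. Box (p or q) and Dia Dia p, w0
2. Box (p or q), w0   [and-rule on 1]
3. Dia Dia p, w0   [and-rule on 1]
4. p or q, w0   [Box-rule on 2 via w0Rw0]
5. q, w0   [or-rule on 4 (branches; this branch)]
6. Dia p, w1   [Dia-rule on 3: fresh world w1, w0Rw1]
7. p or q, w1   [Box-rule on 2 via w0Rw1]
8. q, w1   [or-rule on 7 (branches; this branch)]
9. p, w2   [Dia-rule on 6: fresh world w2, w1Rw2]
10. p or q, w2   [Box-rule on 2 via w0Rw2]
11. q, w2   [or-rule on 10 (branches; this branch)]
Accessibility: w0Rw0, w0Rw1, w0Rw2, w1Rw0, w1Rw1, w1Rw2, w2Rw0, w2Rw1, w2Rw2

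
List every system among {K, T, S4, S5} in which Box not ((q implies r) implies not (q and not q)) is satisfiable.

K-tableau for the formula:
1. Box not ((q implies r) implies not (q and not q)), w0
Complete open branch: satisfiable in K.
T-tableau for the formula:
1. Box not ((q implies r) implies not (q and not q)), w0
2. not ((q implies r) implies not (q and not q)), w0
3. q implies r, w0
4. q and not q, w0
5. q, w0
6. not q, w0
Accessibility: w0Rw0
Branch closes: q and not q both at w0.
Every branch closes (one shown): unsatisfiable in T, hence also in S4, S5 (every S4/S5-frame is a T-frame).

K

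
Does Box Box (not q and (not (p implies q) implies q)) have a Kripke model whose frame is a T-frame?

Satisfiable

1. Box Box (not q and (not (p implies q) implies q)), w0
2. Box (not q and (not (p implies q) implies q)), w0
3. not q and (not (p implies q) implies q), w0
4. not q, w0
5. not (p implies q) implies q, w0
6. p implies q, w0
7. not p, w0
Accessibility: w0Rw0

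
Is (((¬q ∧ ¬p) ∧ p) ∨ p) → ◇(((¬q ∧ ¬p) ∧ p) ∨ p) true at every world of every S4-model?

Tableau for the negation ¬((((¬q ∧ ¬p) ∧ p) ∨ p) → ◇(((¬q ∧ ¬p) ∧ p) ∨ p)):
1. ¬((((¬q ∧ ¬p) ∧ p) ∨ p) → ◇(((¬q ∧ ¬p) ∧ p) ∨ p)), 0
2. ((¬q ∧ ¬p) ∧ p) ∨ p, 0
3. ¬◇(((¬q ∧ ¬p) ∧ p) ∨ p), 0
4. ¬(((¬q ∧ ¬p) ∧ p) ∨ p), 0
5. ¬((¬q ∧ ¬p) ∧ p), 0
6. ¬p, 0
7. (¬q ∧ ¬p) ∧ p, 0
8. ¬q ∧ ¬p, 0
9. p, 0
Accessibility: 0R0
Branch closes: p and ¬p both at 0.
All branches of the negation close; one closing branch shown above.

Valid in S4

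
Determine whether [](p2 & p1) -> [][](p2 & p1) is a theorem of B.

Tableau for the negation ~([](p2 & p1) -> [][](p2 & p1)):
1. ~([](p2 & p1) -> [][](p2 & p1)), 0
2. [](p2 & p1), 0
3. ~[][](p2 & p1), 0
4. p2 & p1, 0
5. p2, 0
6. p1, 0
7. ~[](p2 & p1), 1
8. p2 & p1, 1
9. p2, 1
10. p1, 1
11. ~(p2 & p1), 2
12. ~p1, 2
Accessibility: 0R0, 0R1, 1R0, 1R1, 1R2, 2R1, 2R2
The negation has an open branch (countermodel exists).

Invalid (countermodel exists)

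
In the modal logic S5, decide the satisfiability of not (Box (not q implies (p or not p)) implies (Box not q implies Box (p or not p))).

Unsatisfiable (every branch closes)

1. not (Box (not q implies (p or not p)) implies (Box not q implies Box (p or not p))), w0
2. Box (not q implies (p or not p)), w0
3. not (Box not q implies Box (p or not p)), w0
4. Box not q, w0
5. not Box (p or not p), w0
6. not q implies (p or not p), w0
7. not q, w0
8. p or not p, w0
9. not p, w0
10. not (p or not p), w1
11. not p, w1
12. p, w1
Accessibility: w0Rw0, w0Rw1, w1Rw0, w1Rw1
Branch closes: p and not p both at w1.
(One branch shown.) All branches close.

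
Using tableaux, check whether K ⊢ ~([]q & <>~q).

Tableau for the negation []q & <>~q:
1. []q & <>~q, 0
2. []q, 0
3. <>~q, 0
4. ~q, 1
5. q, 1
Accessibility: 0R1
Branch closes: q and ~q both at 1.
Every branch of the negation's tableau closes; the branch above is one of them.

Valid in K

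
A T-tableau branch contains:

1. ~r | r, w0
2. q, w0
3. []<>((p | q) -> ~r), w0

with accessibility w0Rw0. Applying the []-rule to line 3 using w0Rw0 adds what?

<>((p | q) -> ~r), w0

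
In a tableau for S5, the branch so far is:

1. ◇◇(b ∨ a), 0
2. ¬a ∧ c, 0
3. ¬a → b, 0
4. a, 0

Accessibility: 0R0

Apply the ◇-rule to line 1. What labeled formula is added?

a fresh world 1 with 0R1, and ◇(b ∨ a) at 1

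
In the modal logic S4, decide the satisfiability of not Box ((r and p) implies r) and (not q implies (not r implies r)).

1. not Box ((r and p) implies r) and (not q implies (not r implies r)), w0
2. not Box ((r and p) implies r), w0
3. not q implies (not r implies r), w0
4. not r implies r, w0
5. r, w0
6. not ((r and p) implies r), w1
7. r and p, w1
8. not r, w1
9. r, w1
10. p, w1
Accessibility: w0Rw0, w0Rw1, w1Rw1
Branch closes: r and not r both at w1.
(One branch shown.) All branches close.

No, unsatisfiable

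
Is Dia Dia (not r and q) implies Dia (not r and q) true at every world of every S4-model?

Valid

Tableau for the negation not (Dia Dia (not r and q) implies Dia (not r and q)):
1. not (Dia Dia (not r and q) implies Dia (not r and q)), u
2. Dia Dia (not r and q), u
3. not Dia (not r and q), u
4. not (not r and q), u
5. not q, u
6. Dia (not r and q), v
7. not (not r and q), v
8. not q, v
9. not r and q, w
10. not r, w
11. q, w
12. not (not r and q), w
13. not q, w
Accessibility: uRu, uRv, uRw, vRv, vRw, wRw
Branch closes: q and not q both at w.
All branches of the negation close; one closing branch shown above.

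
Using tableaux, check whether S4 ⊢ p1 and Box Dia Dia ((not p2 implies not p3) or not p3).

Tableau for the negation not (p1 and Box Dia Dia ((not p2 implies not p3) or not p3)):
1. not (p1 and Box Dia Dia ((not p2 implies not p3) or not p3)), 0
2. not Box Dia Dia ((not p2 implies not p3) or not p3), 0
3. not Dia Dia ((not p2 implies not p3) or not p3), 1
4. not Dia ((not p2 implies not p3) or not p3), 1
5. not ((not p2 implies not p3) or not p3), 1
6. not (not p2 implies not p3), 1
7. p3, 1
8. not p2, 1
Accessibility: 0R0, 0R1, 1R1
The negation has an open branch (countermodel exists).

No, not valid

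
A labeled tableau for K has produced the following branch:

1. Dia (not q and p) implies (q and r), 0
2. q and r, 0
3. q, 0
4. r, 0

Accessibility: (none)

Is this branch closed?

There is no literal clash: for every atom and world, at most one sign appears.

No, open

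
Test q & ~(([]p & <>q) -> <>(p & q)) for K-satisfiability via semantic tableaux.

1. q & ~(([]p & <>q) -> <>(p & q)), w0
2. q, w0   [&-rule on 1]
3. ~(([]p & <>q) -> <>(p & q)), w0   [&-rule on 1]
4. []p & <>q, w0   [~->-rule on 3]
5. ~<>(p & q), w0   [~->-rule on 3]
6. []p, w0   [&-rule on 4]
7. <>q, w0   [&-rule on 4]
8. q, w1   [<>-rule on 7: fresh world w1, w0Rw1]
9. ~(p & q), w1   [~<>-rule on 5 via w0Rw1]
10. p, w1   [[]-rule on 6 via w0Rw1]
11. ~q, w1   [~&-rule on 9 (branches; this branch)]
Accessibility: w0Rw1
Branch closes: q and ~q both at w1.
All branches of the tableau close; one closing branch shown above.

Unsatisfiable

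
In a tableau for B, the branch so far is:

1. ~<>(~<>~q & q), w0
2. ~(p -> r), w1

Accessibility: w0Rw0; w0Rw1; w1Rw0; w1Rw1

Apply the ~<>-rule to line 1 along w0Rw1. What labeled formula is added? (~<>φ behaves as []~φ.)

~(~<>~q & q), w1

~<>φ behaves as []~φ: propagate the negated body to each accessible world.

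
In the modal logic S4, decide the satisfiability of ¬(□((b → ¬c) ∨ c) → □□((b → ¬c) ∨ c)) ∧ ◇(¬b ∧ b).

Unsatisfiable

1. ¬(□((b → ¬c) ∨ c) → □□((b → ¬c) ∨ c)) ∧ ◇(¬b ∧ b), u
2. ¬(□((b → ¬c) ∨ c) → □□((b → ¬c) ∨ c)), u   [∧-rule on 1]
3. ◇(¬b ∧ b), u   [∧-rule on 1]
4. □((b → ¬c) ∨ c), u   [¬→-rule on 2]
5. ¬□□((b → ¬c) ∨ c), u   [¬→-rule on 2]
6. (b → ¬c) ∨ c, u   [□-rule on 4 via uRu]
7. b → ¬c, u   [∨-rule on 6 (branches; this branch)]
8. ¬c, u   [→-rule on 7 (branches; this branch)]
9. ¬b ∧ b, v   [◇-rule on 3: fresh world v, uRv]
10. ¬b, v   [∧-rule on 9]
11. b, v   [∧-rule on 9]
Accessibility: uRu, uRv, vRv
Branch closes: b and ¬b both at v.
Every branch closes; the branch above is one of them.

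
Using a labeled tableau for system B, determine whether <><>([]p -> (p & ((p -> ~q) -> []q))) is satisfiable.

Yes, satisfiable

1. <><>([]p -> (p & ((p -> ~q) -> []q))), 0
2. <>([]p -> (p & ((p -> ~q) -> []q))), 1
3. []p -> (p & ((p -> ~q) -> []q)), 2
4. p & ((p -> ~q) -> []q), 2
5. p, 2
6. (p -> ~q) -> []q, 2
7. []q, 2
8. q, 1
9. q, 2
Accessibility: 0R0, 0R1, 1R0, 1R1, 1R2, 2R1, 2R2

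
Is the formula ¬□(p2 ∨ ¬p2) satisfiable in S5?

Unsatisfiable (every branch closes)

1. ¬□(p2 ∨ ¬p2), w0
2. ¬(p2 ∨ ¬p2), w1   [¬□-rule on 1: fresh world w1, w0Rw1]
3. ¬p2, w1   [¬∨-rule on 2]
4. p2, w1   [¬∨-rule on 2]
Accessibility: w0Rw0, w0Rw1, w1Rw0, w1Rw1
Branch closes: p2 and ¬p2 both at w1.
Every branch closes; the branch above is one of them.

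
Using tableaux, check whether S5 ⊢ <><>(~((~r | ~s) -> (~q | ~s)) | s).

Tableau for the negation ~<><>(~((~r | ~s) -> (~q | ~s)) | s):
1. ~<><>(~((~r | ~s) -> (~q | ~s)) | s), u
2. ~<>(~((~r | ~s) -> (~q | ~s)) | s), u   [~<>-rule on 1 via uRu]
3. ~(~((~r | ~s) -> (~q | ~s)) | s), u   [~<>-rule on 2 via uRu]
4. (~r | ~s) -> (~q | ~s), u   [~|-rule on 3]
5. ~s, u   [~|-rule on 3]
6. ~q | ~s, u   [->-rule on 4 (branches; this branch)]
Accessibility: uRu
The negation has an open branch (countermodel exists).

Not valid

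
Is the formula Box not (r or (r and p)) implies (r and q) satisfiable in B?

1. Box not (r or (r and p)) implies (r and q), 0
2. r and q, 0
3. r, 0
4. q, 0
Accessibility: 0R0

Satisfiable (open branch found)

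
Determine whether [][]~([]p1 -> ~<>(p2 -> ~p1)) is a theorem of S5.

Not valid

Tableau for the negation ~[][]~([]p1 -> ~<>(p2 -> ~p1)):
1. ~[][]~([]p1 -> ~<>(p2 -> ~p1)), 0
2. ~[]~([]p1 -> ~<>(p2 -> ~p1)), 1   [~[]-rule on 1: fresh world 1, 0R1]
3. []p1 -> ~<>(p2 -> ~p1), 2   [~[]-rule on 2: fresh world 2, 1R2]
4. ~<>(p2 -> ~p1), 2   [->-rule on 3 (branches; this branch)]
5. ~(p2 -> ~p1), 0   [~<>-rule on 4 via 2R0]
6. p2, 0   [~->-rule on 5]
7. p1, 0   [~->-rule on 5]
8. ~(p2 -> ~p1), 1   [~<>-rule on 4 via 2R1]
9. p2, 1   [~->-rule on 8]
10. p1, 1   [~->-rule on 8]
11. ~(p2 -> ~p1), 2   [~<>-rule on 4 via 2R2]
12. p2, 2   [~->-rule on 11]
13. p1, 2   [~->-rule on 11]
Accessibility: 0R0, 0R1, 0R2, 1R0, 1R1, 1R2, 2R0, 2R1, 2R2
The negation has an open branch (countermodel exists).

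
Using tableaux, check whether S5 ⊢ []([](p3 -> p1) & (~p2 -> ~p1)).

Tableau for the negation ~[]([](p3 -> p1) & (~p2 -> ~p1)):
1. ~[]([](p3 -> p1) & (~p2 -> ~p1)), 0
2. ~([](p3 -> p1) & (~p2 -> ~p1)), 1   [~[]-rule on 1: fresh world 1, 0R1]
3. ~(~p2 -> ~p1), 1   [~&-rule on 2 (branches; this branch)]
4. ~p2, 1   [~->-rule on 3]
5. p1, 1   [~->-rule on 3]
Accessibility: 0R0, 0R1, 1R0, 1R1
The negation has an open branch (countermodel exists).

Not valid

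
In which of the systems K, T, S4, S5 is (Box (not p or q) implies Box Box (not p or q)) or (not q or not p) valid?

S4-tableau for the negation not ((Box (not p or q) implies Box Box (not p or q)) or (not q or not p)):
1. not ((Box (not p or q) implies Box Box (not p or q)) or (not q or not p)), u
2. not (Box (not p or q) implies Box Box (not p or q)), u
3. not (not q or not p), u
4. Box (not p or q), u
5. not Box Box (not p or q), u
6. q, u
7. p, u
8. not p or q, u
9. not Box (not p or q), v
10. not p or q, v
11. q, v
12. not (not p or q), w
13. p, w
14. not q, w
15. not p or q, w
16. q, w
Accessibility: uRu, uRv, uRw, vRv, vRw, wRw
Branch closes: q and not q both at w.
Every branch closes (one shown): valid in S4, hence also in S5 (every theorem of S4 is a theorem of S5).
T-tableau for the negation not ((Box (not p or q) implies Box Box (not p or q)) or (not q or not p)):
1. not ((Box (not p or q) implies Box Box (not p or q)) or (not q or not p)), u
2. not (Box (not p or q) implies Box Box (not p or q)), u
3. not (not q or not p), u
4. Box (not p or q), u
5. not Box Box (not p or q), u
6. q, u
7. p, u
8. not p or q, u
9. not Box (not p or q), v
10. not p or q, v
11. q, v
12. not (not p or q), w
13. p, w
14. not q, w
Accessibility: uRu, uRv, vRv, vRw, wRw
Complete open branch: countermodel on a T-frame, so not valid in T, nor in K (the same frame is also a K-frame).

S4, S5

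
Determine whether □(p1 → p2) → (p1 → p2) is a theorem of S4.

Tableau for the negation ¬(□(p1 → p2) → (p1 → p2)):
1. ¬(□(p1 → p2) → (p1 → p2)), 0
2. □(p1 → p2), 0
3. ¬(p1 → p2), 0
4. p1, 0
5. ¬p2, 0
6. p1 → p2, 0
7. p2, 0
Accessibility: 0R0
Branch closes: p2 and ¬p2 both at 0.
Every branch of the negation's tableau closes; the branch above is one of them.

Valid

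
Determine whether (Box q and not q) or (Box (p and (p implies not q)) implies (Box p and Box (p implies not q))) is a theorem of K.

Yes, valid

Tableau for the negation not ((Box q and not q) or (Box (p and (p implies not q)) implies (Box p and Box (p implies not q)))):
1. not ((Box q and not q) or (Box (p and (p implies not q)) implies (Box p and Box (p implies not q)))), 0
2. not (Box q and not q), 0
3. not (Box (p and (p implies not q)) implies (Box p and Box (p implies not q))), 0
4. Box (p and (p implies not q)), 0
5. not (Box p and Box (p implies not q)), 0
6. not Box q, 0
7. not Box (p implies not q), 0
8. not q, 1
9. p and (p implies not q), 1
10. p, 1
11. p implies not q, 1
12. not (p implies not q), 2
13. p, 2
14. q, 2
15. p and (p implies not q), 2
16. p implies not q, 2
17. not q, 2
Accessibility: 0R1, 0R2
Branch closes: q and not q both at 2.
All branches of the negation close; one closing branch shown above.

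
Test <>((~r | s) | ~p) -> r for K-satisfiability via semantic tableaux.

Yes, satisfiable

1. <>((~r | s) | ~p) -> r, 0
2. r, 0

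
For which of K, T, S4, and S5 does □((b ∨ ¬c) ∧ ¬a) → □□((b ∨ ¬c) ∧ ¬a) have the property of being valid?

S4-tableau for the negation ¬(□((b ∨ ¬c) ∧ ¬a) → □□((b ∨ ¬c) ∧ ¬a)):
1. ¬(□((b ∨ ¬c) ∧ ¬a) → □□((b ∨ ¬c) ∧ ¬a)), u
2. □((b ∨ ¬c) ∧ ¬a), u   [¬→-rule on 1]
3. ¬□□((b ∨ ¬c) ∧ ¬a), u   [¬→-rule on 1]
4. (b ∨ ¬c) ∧ ¬a, u   [□-rule on 2 via uRu]
5. b ∨ ¬c, u   [∧-rule on 4]
6. ¬a, u   [∧-rule on 4]
7. ¬c, u   [∨-rule on 5 (branches; this branch)]
8. ¬□((b ∨ ¬c) ∧ ¬a), v   [¬□-rule on 3: fresh world v, uRv]
9. (b ∨ ¬c) ∧ ¬a, v   [□-rule on 2 via uRv]
10. b ∨ ¬c, v   [∧-rule on 9]
11. ¬a, v   [∧-rule on 9]
12. ¬c, v   [∨-rule on 10 (branches; this branch)]
13. ¬((b ∨ ¬c) ∧ ¬a), w   [¬□-rule on 8: fresh world w, vRw]
14. (b ∨ ¬c) ∧ ¬a, w   [□-rule on 2 via uRw]
15. b ∨ ¬c, w   [∧-rule on 14]
16. ¬a, w   [∧-rule on 14]
17. ¬(b ∨ ¬c), w   [¬∧-rule on 13 (branches; this branch)]
18. ¬b, w   [¬∨-rule on 17]
19. c, w   [¬∨-rule on 17]
20. ¬c, w   [∨-rule on 15 (branches; this branch)]
Accessibility: uRu, uRv, uRw, vRv, vRw, wRw
Branch closes: c and ¬c both at w.
Every branch closes (one shown): valid in S4, hence also in S5 (every theorem of S4 is a theorem of S5).
T-tableau for the negation ¬(□((b ∨ ¬c) ∧ ¬a) → □□((b ∨ ¬c) ∧ ¬a)):
1. ¬(□((b ∨ ¬c) ∧ ¬a) → □□((b ∨ ¬c) ∧ ¬a)), u
2. □((b ∨ ¬c) ∧ ¬a), u   [¬→-rule on 1]
3. ¬□□((b ∨ ¬c) ∧ ¬a), u   [¬→-rule on 1]
4. (b ∨ ¬c) ∧ ¬a, u   [□-rule on 2 via uRu]
5. b ∨ ¬c, u   [∧-rule on 4]
6. ¬a, u   [∧-rule on 4]
7. ¬c, u   [∨-rule on 5 (branches; this branch)]
8. ¬□((b ∨ ¬c) ∧ ¬a), v   [¬□-rule on 3: fresh world v, uRv]
9. (b ∨ ¬c) ∧ ¬a, v   [□-rule on 2 via uRv]
10. b ∨ ¬c, v   [∧-rule on 9]
11. ¬a, v   [∧-rule on 9]
12. ¬c, v   [∨-rule on 10 (branches; this branch)]
13. ¬((b ∨ ¬c) ∧ ¬a), w   [¬□-rule on 8: fresh world w, vRw]
14. a, w   [¬∧-rule on 13 (branches; this branch)]
Accessibility: uRu, uRv, vRv, vRw, wRw
Complete open branch: countermodel on a T-frame, so not valid in T, nor in K (the same frame is also a K-frame).

S4, S5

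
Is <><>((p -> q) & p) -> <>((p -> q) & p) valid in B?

Tableau for the negation ~(<><>((p -> q) & p) -> <>((p -> q) & p)):
1. ~(<><>((p -> q) & p) -> <>((p -> q) & p)), w0
2. <><>((p -> q) & p), w0
3. ~<>((p -> q) & p), w0
4. ~((p -> q) & p), w0
5. ~p, w0
6. <>((p -> q) & p), w1
7. ~((p -> q) & p), w1
8. ~p, w1
9. (p -> q) & p, w2
10. p -> q, w2
11. p, w2
12. q, w2
Accessibility: w0Rw0, w0Rw1, w1Rw0, w1Rw1, w1Rw2, w2Rw1, w2Rw2
The negation has an open branch (countermodel exists).

Not valid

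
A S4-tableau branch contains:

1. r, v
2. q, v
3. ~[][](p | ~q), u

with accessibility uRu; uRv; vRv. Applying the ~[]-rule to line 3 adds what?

a fresh world w with uRw, and ~[](p | ~q) at w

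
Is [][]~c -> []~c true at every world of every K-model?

Tableau for the negation ~([][]~c -> []~c):
1. ~([][]~c -> []~c), 0
2. [][]~c, 0   [~->-rule on 1]
3. ~[]~c, 0   [~->-rule on 1]
4. c, 1   [~[]-rule on 3: fresh world 1, 0R1]
5. []~c, 1   [[]-rule on 2 via 0R1]
Accessibility: 0R1
The negation has an open branch (countermodel exists).

No, not valid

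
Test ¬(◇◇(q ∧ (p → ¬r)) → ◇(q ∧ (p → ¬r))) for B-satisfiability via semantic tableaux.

1. ¬(◇◇(q ∧ (p → ¬r)) → ◇(q ∧ (p → ¬r))), 0
2. ◇◇(q ∧ (p → ¬r)), 0
3. ¬◇(q ∧ (p → ¬r)), 0
4. ¬(q ∧ (p → ¬r)), 0
5. ¬(p → ¬r), 0
6. p, 0
7. r, 0
8. ◇(q ∧ (p → ¬r)), 1
9. ¬(q ∧ (p → ¬r)), 1
10. ¬(p → ¬r), 1
11. p, 1
12. r, 1
13. q ∧ (p → ¬r), 2
14. q, 2
15. p → ¬r, 2
16. ¬r, 2
Accessibility: 0R0, 0R1, 1R0, 1R1, 1R2, 2R1, 2R2

Satisfiable (open branch found)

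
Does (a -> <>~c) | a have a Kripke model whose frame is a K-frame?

1. (a -> <>~c) | a, 0
2. a, 0

Satisfiable (open branch found)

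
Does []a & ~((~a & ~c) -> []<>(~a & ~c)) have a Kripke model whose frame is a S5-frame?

Unsatisfiable (every branch closes)

1. []a & ~((~a & ~c) -> []<>(~a & ~c)), u
2. []a, u
3. ~((~a & ~c) -> []<>(~a & ~c)), u
4. ~a & ~c, u
5. ~[]<>(~a & ~c), u
6. ~a, u
7. ~c, u
8. a, u
Accessibility: uRu
Branch closes: a and ~a both at u.
(One branch shown.) All branches close.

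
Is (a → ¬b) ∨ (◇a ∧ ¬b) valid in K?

Tableau for the negation ¬((a → ¬b) ∨ (◇a ∧ ¬b)):
1. ¬((a → ¬b) ∨ (◇a ∧ ¬b)), u
2. ¬(a → ¬b), u
3. ¬(◇a ∧ ¬b), u
4. a, u
5. b, u
The negation has an open branch (countermodel exists).

No, not valid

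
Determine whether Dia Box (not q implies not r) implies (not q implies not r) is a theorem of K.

No, not valid

Tableau for the negation not (Dia Box (not q implies not r) implies (not q implies not r)):
1. not (Dia Box (not q implies not r) implies (not q implies not r)), w0
2. Dia Box (not q implies not r), w0
3. not (not q implies not r), w0
4. not q, w0
5. r, w0
6. Box (not q implies not r), w1
Accessibility: w0Rw1
The negation has an open branch (countermodel exists).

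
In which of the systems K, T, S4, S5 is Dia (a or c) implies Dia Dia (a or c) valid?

T, S4, S5

K-tableau for the negation not (Dia (a or c) implies Dia Dia (a or c)):
1. not (Dia (a or c) implies Dia Dia (a or c)), u
2. Dia (a or c), u
3. not Dia Dia (a or c), u
4. a or c, v
5. not Dia (a or c), v
6. c, v
Accessibility: uRv
Complete open branch: countermodel on a K-frame, so not valid in K.
T-tableau for the negation not (Dia (a or c) implies Dia Dia (a or c)):
1. not (Dia (a or c) implies Dia Dia (a or c)), u
2. Dia (a or c), u
3. not Dia Dia (a or c), u
4. not Dia (a or c), u
5. not (a or c), u
6. not a, u
7. not c, u
8. a or c, v
9. not Dia (a or c), v
10. not (a or c), v
11. not a, v
12. not c, v
13. c, v
Accessibility: uRu, uRv, vRv
Branch closes: c and not c both at v.
Every branch closes (one shown): valid in T, hence also in S4, S5 (every theorem of T is a theorem of S4 and S5).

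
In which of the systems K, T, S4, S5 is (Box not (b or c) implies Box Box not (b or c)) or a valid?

S4, S5

S4-tableau for the negation not ((Box not (b or c) implies Box Box not (b or c)) or a):
1. not ((Box not (b or c) implies Box Box not (b or c)) or a), w0
2. not (Box not (b or c) implies Box Box not (b or c)), w0
3. not a, w0
4. Box not (b or c), w0
5. not Box Box not (b or c), w0
6. not (b or c), w0
7. not b, w0
8. not c, w0
9. not Box not (b or c), w1
10. not (b or c), w1
11. not b, w1
12. not c, w1
13. b or c, w2
14. not (b or c), w2
15. not b, w2
16. not c, w2
17. c, w2
Accessibility: w0Rw0, w0Rw1, w0Rw2, w1Rw1, w1Rw2, w2Rw2
Branch closes: c and not c both at w2.
Every branch closes (one shown): valid in S4, hence also in S5 (every theorem of S4 is a theorem of S5).
T-tableau for the negation not ((Box not (b or c) implies Box Box not (b or c)) or a):
1. not ((Box not (b or c) implies Box Box not (b or c)) or a), w0
2. not (Box not (b or c) implies Box Box not (b or c)), w0
3. not a, w0
4. Box not (b or c), w0
5. not Box Box not (b or c), w0
6. not (b or c), w0
7. not b, w0
8. not c, w0
9. not Box not (b or c), w1
10. not (b or c), w1
11. not b, w1
12. not c, w1
13. b or c, w2
14. c, w2
Accessibility: w0Rw0, w0Rw1, w1Rw1, w1Rw2, w2Rw2
Complete open branch: countermodel on a T-frame, so not valid in T, nor in K (the same frame is also a K-frame).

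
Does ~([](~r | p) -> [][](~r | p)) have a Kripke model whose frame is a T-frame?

1. ~([](~r | p) -> [][](~r | p)), u
2. [](~r | p), u
3. ~[][](~r | p), u
4. ~r | p, u
5. p, u
6. ~[](~r | p), v
7. ~r | p, v
8. p, v
9. ~(~r | p), w
10. r, w
11. ~p, w
Accessibility: uRu, uRv, vRv, vRw, wRw

Satisfiable (open branch found)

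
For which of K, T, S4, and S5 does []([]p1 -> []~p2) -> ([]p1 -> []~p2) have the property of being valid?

T-tableau for the negation ~([]([]p1 -> []~p2) -> ([]p1 -> []~p2)):
1. ~([]([]p1 -> []~p2) -> ([]p1 -> []~p2)), u
2. []([]p1 -> []~p2), u   [~->-rule on 1]
3. ~([]p1 -> []~p2), u   [~->-rule on 1]
4. []p1, u   [~->-rule on 3]
5. ~[]~p2, u   [~->-rule on 3]
6. []p1 -> []~p2, u   [[]-rule on 2 via uRu]
7. p1, u   [[]-rule on 4 via uRu]
8. ~[]p1, u   [->-rule on 6 (branches; this branch)]
9. p2, v   [~[]-rule on 5: fresh world v, uRv]
10. []p1 -> []~p2, v   [[]-rule on 2 via uRv]
11. p1, v   [[]-rule on 4 via uRv]
12. ~[]p1, v   [->-rule on 10 (branches; this branch)]
13. ~p1, w   [~[]-rule on 8: fresh world w, uRw]
14. []p1 -> []~p2, w   [[]-rule on 2 via uRw]
15. p1, w   [[]-rule on 4 via uRw]
Accessibility: uRu, uRv, uRw, vRv, wRw
Branch closes: p1 and ~p1 both at w.
Every branch closes (one shown): valid in T, hence also in S4, S5 (every theorem of T is a theorem of S4 and S5).
K-tableau for the negation ~([]([]p1 -> []~p2) -> ([]p1 -> []~p2)):
1. ~([]([]p1 -> []~p2) -> ([]p1 -> []~p2)), u
2. []([]p1 -> []~p2), u   [~->-rule on 1]
3. ~([]p1 -> []~p2), u   [~->-rule on 1]
4. []p1, u   [~->-rule on 3]
5. ~[]~p2, u   [~->-rule on 3]
6. p2, v   [~[]-rule on 5: fresh world v, uRv]
7. []p1 -> []~p2, v   [[]-rule on 2 via uRv]
8. p1, v   [[]-rule on 4 via uRv]
9. []~p2, v   [->-rule on 7 (branches; this branch)]
Accessibility: uRv
Complete open branch: countermodel on a K-frame, so not valid in K.

T, S4, S5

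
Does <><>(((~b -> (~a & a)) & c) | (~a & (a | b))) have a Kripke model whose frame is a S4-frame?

Satisfiable (open branch found)

1. <><>(((~b -> (~a & a)) & c) | (~a & (a | b))), 0
2. <>(((~b -> (~a & a)) & c) | (~a & (a | b))), 1   [<>-rule on 1: fresh world 1, 0R1]
3. ((~b -> (~a & a)) & c) | (~a & (a | b)), 2   [<>-rule on 2: fresh world 2, 1R2]
4. ~a & (a | b), 2   [|-rule on 3 (branches; this branch)]
5. ~a, 2   [&-rule on 4]
6. a | b, 2   [&-rule on 4]
7. b, 2   [|-rule on 6 (branches; this branch)]
Accessibility: 0R0, 0R1, 0R2, 1R1, 1R2, 2R2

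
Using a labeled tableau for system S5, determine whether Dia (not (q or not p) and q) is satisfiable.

Unsatisfiable (every branch closes)

1. Dia (not (q or not p) and q), w0
2. not (q or not p) and q, w1   [Dia-rule on 1: fresh world w1, w0Rw1]
3. not (q or not p), w1   [and-rule on 2]
4. q, w1   [and-rule on 2]
5. not q, w1   [neg-or-rule on 3]
6. p, w1   [neg-or-rule on 3]
Accessibility: w0Rw0, w0Rw1, w1Rw0, w1Rw1
Branch closes: q and not q both at w1.
Every branch closes; the branch above is one of them.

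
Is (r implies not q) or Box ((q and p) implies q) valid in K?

Tableau for the negation not ((r implies not q) or Box ((q and p) implies q)):
1. not ((r implies not q) or Box ((q and p) implies q)), w0
2. not (r implies not q), w0   [neg-or-rule on 1]
3. not Box ((q and p) implies q), w0   [neg-or-rule on 1]
4. r, w0   [neg-implies-rule on 2]
5. q, w0   [neg-implies-rule on 2]
6. not ((q and p) implies q), w1   [neg-Box-rule on 3: fresh world w1, w0Rw1]
7. q and p, w1   [neg-implies-rule on 6]
8. not q, w1   [neg-implies-rule on 6]
9. q, w1   [and-rule on 7]
10. p, w1   [and-rule on 7]
Accessibility: w0Rw1
Branch closes: q and not q both at w1.
Every branch of the negation's tableau closes; the branch above is one of them.

Valid in K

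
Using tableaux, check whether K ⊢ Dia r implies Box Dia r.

Not valid

Tableau for the negation not (Dia r implies Box Dia r):
1. not (Dia r implies Box Dia r), w0
2. Dia r, w0
3. not Box Dia r, w0
4. r, w1
5. not Dia r, w2
Accessibility: w0Rw1, w0Rw2
The negation has an open branch (countermodel exists).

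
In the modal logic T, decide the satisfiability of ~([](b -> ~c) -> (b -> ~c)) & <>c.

1. ~([](b -> ~c) -> (b -> ~c)) & <>c, u
2. ~([](b -> ~c) -> (b -> ~c)), u   [&-rule on 1]
3. <>c, u   [&-rule on 1]
4. [](b -> ~c), u   [~->-rule on 2]
5. ~(b -> ~c), u   [~->-rule on 2]
6. b, u   [~->-rule on 5]
7. c, u   [~->-rule on 5]
8. b -> ~c, u   [[]-rule on 4 via uRu]
9. ~c, u   [->-rule on 8 (branches; this branch)]
Accessibility: uRu
Branch closes: c and ~c both at u.
Every branch closes; the branch above is one of them.

No, unsatisfiable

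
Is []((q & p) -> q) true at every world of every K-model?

Valid in K

Tableau for the negation ~[]((q & p) -> q):
1. ~[]((q & p) -> q), u
2. ~((q & p) -> q), v
3. q & p, v
4. ~q, v
5. q, v
6. p, v
Accessibility: uRv
Branch closes: q and ~q both at v.
All branches of the negation close; one closing branch shown above.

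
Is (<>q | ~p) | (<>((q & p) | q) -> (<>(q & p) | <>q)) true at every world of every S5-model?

Tableau for the negation ~((<>q | ~p) | (<>((q & p) | q) -> (<>(q & p) | <>q))):
1. ~((<>q | ~p) | (<>((q & p) | q) -> (<>(q & p) | <>q))), 0
2. ~(<>q | ~p), 0
3. ~(<>((q & p) | q) -> (<>(q & p) | <>q)), 0
4. ~<>q, 0
5. p, 0
6. <>((q & p) | q), 0
7. ~(<>(q & p) | <>q), 0
8. ~<>(q & p), 0
9. ~q, 0
10. ~(q & p), 0
11. (q & p) | q, 1
12. ~q, 1
13. ~(q & p), 1
14. q & p, 1
15. q, 1
16. p, 1
Accessibility: 0R0, 0R1, 1R0, 1R1
Branch closes: q and ~q both at 1.
Every branch of the negation's tableau closes; the branch above is one of them.

Yes, valid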